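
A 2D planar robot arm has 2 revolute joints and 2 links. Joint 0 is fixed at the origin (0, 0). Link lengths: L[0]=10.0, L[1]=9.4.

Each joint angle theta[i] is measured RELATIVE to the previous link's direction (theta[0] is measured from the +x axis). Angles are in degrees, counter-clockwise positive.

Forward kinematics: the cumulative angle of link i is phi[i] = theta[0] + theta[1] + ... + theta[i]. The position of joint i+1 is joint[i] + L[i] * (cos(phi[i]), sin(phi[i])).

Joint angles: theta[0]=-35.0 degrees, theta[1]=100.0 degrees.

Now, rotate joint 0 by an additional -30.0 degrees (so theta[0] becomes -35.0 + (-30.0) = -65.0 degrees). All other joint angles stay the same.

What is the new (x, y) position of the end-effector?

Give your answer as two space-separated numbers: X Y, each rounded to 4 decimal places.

Answer: 11.9262 -3.6715

Derivation:
joint[0] = (0.0000, 0.0000)  (base)
link 0: phi[0] = -65 = -65 deg
  cos(-65 deg) = 0.4226, sin(-65 deg) = -0.9063
  joint[1] = (0.0000, 0.0000) + 10 * (0.4226, -0.9063) = (0.0000 + 4.2262, 0.0000 + -9.0631) = (4.2262, -9.0631)
link 1: phi[1] = -65 + 100 = 35 deg
  cos(35 deg) = 0.8192, sin(35 deg) = 0.5736
  joint[2] = (4.2262, -9.0631) + 9.4 * (0.8192, 0.5736) = (4.2262 + 7.7000, -9.0631 + 5.3916) = (11.9262, -3.6715)
End effector: (11.9262, -3.6715)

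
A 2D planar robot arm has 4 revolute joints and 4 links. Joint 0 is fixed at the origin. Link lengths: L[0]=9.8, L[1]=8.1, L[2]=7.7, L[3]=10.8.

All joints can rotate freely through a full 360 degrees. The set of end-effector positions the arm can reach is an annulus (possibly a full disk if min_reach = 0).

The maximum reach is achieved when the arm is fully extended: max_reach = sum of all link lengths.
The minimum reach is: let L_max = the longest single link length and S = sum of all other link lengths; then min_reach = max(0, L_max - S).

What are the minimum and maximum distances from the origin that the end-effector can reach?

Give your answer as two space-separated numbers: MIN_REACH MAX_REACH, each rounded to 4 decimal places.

Answer: 0.0000 36.4000

Derivation:
Link lengths: [9.8, 8.1, 7.7, 10.8]
max_reach = 9.8 + 8.1 + 7.7 + 10.8 = 36.4
L_max = max([9.8, 8.1, 7.7, 10.8]) = 10.8
S (sum of others) = 36.4 - 10.8 = 25.6
min_reach = max(0, 10.8 - 25.6) = max(0, -14.8) = 0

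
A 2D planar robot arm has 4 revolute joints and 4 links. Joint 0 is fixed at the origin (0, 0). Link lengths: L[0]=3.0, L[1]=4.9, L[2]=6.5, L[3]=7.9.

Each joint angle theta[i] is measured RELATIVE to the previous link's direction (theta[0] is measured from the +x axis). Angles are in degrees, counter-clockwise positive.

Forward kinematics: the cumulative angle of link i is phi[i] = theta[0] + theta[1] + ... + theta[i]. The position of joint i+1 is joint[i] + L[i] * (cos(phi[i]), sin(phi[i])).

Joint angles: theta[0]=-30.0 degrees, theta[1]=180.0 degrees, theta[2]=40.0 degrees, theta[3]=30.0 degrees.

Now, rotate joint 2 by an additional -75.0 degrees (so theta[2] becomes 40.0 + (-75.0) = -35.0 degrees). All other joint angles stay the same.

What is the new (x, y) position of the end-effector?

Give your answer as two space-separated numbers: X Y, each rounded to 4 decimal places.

Answer: -10.8638 11.3723

Derivation:
joint[0] = (0.0000, 0.0000)  (base)
link 0: phi[0] = -30 = -30 deg
  cos(-30 deg) = 0.8660, sin(-30 deg) = -0.5000
  joint[1] = (0.0000, 0.0000) + 3 * (0.8660, -0.5000) = (0.0000 + 2.5981, 0.0000 + -1.5000) = (2.5981, -1.5000)
link 1: phi[1] = -30 + 180 = 150 deg
  cos(150 deg) = -0.8660, sin(150 deg) = 0.5000
  joint[2] = (2.5981, -1.5000) + 4.9 * (-0.8660, 0.5000) = (2.5981 + -4.2435, -1.5000 + 2.4500) = (-1.6454, 0.9500)
link 2: phi[2] = -30 + 180 + -35 = 115 deg
  cos(115 deg) = -0.4226, sin(115 deg) = 0.9063
  joint[3] = (-1.6454, 0.9500) + 6.5 * (-0.4226, 0.9063) = (-1.6454 + -2.7470, 0.9500 + 5.8910) = (-4.3925, 6.8410)
link 3: phi[3] = -30 + 180 + -35 + 30 = 145 deg
  cos(145 deg) = -0.8192, sin(145 deg) = 0.5736
  joint[4] = (-4.3925, 6.8410) + 7.9 * (-0.8192, 0.5736) = (-4.3925 + -6.4713, 6.8410 + 4.5313) = (-10.8638, 11.3723)
End effector: (-10.8638, 11.3723)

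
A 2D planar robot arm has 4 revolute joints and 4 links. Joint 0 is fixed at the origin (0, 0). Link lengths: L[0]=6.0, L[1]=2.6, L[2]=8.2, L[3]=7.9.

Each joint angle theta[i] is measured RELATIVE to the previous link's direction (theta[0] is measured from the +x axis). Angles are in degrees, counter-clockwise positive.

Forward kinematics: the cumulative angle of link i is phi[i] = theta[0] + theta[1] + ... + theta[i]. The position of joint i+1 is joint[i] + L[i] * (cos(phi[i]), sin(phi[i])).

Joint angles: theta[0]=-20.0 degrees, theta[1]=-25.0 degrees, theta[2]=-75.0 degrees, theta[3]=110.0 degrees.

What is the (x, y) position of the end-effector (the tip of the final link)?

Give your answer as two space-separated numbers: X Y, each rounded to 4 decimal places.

Answer: 11.1566 -12.3638

Derivation:
joint[0] = (0.0000, 0.0000)  (base)
link 0: phi[0] = -20 = -20 deg
  cos(-20 deg) = 0.9397, sin(-20 deg) = -0.3420
  joint[1] = (0.0000, 0.0000) + 6 * (0.9397, -0.3420) = (0.0000 + 5.6382, 0.0000 + -2.0521) = (5.6382, -2.0521)
link 1: phi[1] = -20 + -25 = -45 deg
  cos(-45 deg) = 0.7071, sin(-45 deg) = -0.7071
  joint[2] = (5.6382, -2.0521) + 2.6 * (0.7071, -0.7071) = (5.6382 + 1.8385, -2.0521 + -1.8385) = (7.4766, -3.8906)
link 2: phi[2] = -20 + -25 + -75 = -120 deg
  cos(-120 deg) = -0.5000, sin(-120 deg) = -0.8660
  joint[3] = (7.4766, -3.8906) + 8.2 * (-0.5000, -0.8660) = (7.4766 + -4.1000, -3.8906 + -7.1014) = (3.3766, -10.9920)
link 3: phi[3] = -20 + -25 + -75 + 110 = -10 deg
  cos(-10 deg) = 0.9848, sin(-10 deg) = -0.1736
  joint[4] = (3.3766, -10.9920) + 7.9 * (0.9848, -0.1736) = (3.3766 + 7.7800, -10.9920 + -1.3718) = (11.1566, -12.3638)
End effector: (11.1566, -12.3638)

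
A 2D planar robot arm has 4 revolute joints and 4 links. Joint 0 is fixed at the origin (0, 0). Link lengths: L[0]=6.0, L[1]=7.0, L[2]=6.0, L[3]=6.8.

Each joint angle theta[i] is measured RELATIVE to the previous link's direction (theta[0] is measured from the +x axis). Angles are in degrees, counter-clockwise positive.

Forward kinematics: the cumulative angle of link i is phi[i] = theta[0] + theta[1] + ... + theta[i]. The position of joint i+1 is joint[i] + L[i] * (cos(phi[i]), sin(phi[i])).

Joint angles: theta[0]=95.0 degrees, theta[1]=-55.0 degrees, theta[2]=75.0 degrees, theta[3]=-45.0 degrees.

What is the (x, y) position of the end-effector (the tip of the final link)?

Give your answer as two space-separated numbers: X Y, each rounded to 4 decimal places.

Answer: 4.6294 22.3044

Derivation:
joint[0] = (0.0000, 0.0000)  (base)
link 0: phi[0] = 95 = 95 deg
  cos(95 deg) = -0.0872, sin(95 deg) = 0.9962
  joint[1] = (0.0000, 0.0000) + 6 * (-0.0872, 0.9962) = (0.0000 + -0.5229, 0.0000 + 5.9772) = (-0.5229, 5.9772)
link 1: phi[1] = 95 + -55 = 40 deg
  cos(40 deg) = 0.7660, sin(40 deg) = 0.6428
  joint[2] = (-0.5229, 5.9772) + 7 * (0.7660, 0.6428) = (-0.5229 + 5.3623, 5.9772 + 4.4995) = (4.8394, 10.4767)
link 2: phi[2] = 95 + -55 + 75 = 115 deg
  cos(115 deg) = -0.4226, sin(115 deg) = 0.9063
  joint[3] = (4.8394, 10.4767) + 6 * (-0.4226, 0.9063) = (4.8394 + -2.5357, 10.4767 + 5.4378) = (2.3037, 15.9145)
link 3: phi[3] = 95 + -55 + 75 + -45 = 70 deg
  cos(70 deg) = 0.3420, sin(70 deg) = 0.9397
  joint[4] = (2.3037, 15.9145) + 6.8 * (0.3420, 0.9397) = (2.3037 + 2.3257, 15.9145 + 6.3899) = (4.6294, 22.3044)
End effector: (4.6294, 22.3044)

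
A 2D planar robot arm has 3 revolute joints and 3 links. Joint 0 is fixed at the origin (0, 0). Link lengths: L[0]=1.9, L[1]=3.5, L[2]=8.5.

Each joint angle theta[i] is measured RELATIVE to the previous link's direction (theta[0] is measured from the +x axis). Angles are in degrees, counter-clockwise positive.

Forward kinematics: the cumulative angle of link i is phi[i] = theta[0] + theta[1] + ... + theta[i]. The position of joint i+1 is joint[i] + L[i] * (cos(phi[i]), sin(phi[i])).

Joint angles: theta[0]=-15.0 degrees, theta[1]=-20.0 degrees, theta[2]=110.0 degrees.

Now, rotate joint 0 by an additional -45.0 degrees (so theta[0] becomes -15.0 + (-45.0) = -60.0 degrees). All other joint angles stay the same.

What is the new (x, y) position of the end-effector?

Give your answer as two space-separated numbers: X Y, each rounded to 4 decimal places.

Answer: 8.9190 -0.8423

Derivation:
joint[0] = (0.0000, 0.0000)  (base)
link 0: phi[0] = -60 = -60 deg
  cos(-60 deg) = 0.5000, sin(-60 deg) = -0.8660
  joint[1] = (0.0000, 0.0000) + 1.9 * (0.5000, -0.8660) = (0.0000 + 0.9500, 0.0000 + -1.6454) = (0.9500, -1.6454)
link 1: phi[1] = -60 + -20 = -80 deg
  cos(-80 deg) = 0.1736, sin(-80 deg) = -0.9848
  joint[2] = (0.9500, -1.6454) + 3.5 * (0.1736, -0.9848) = (0.9500 + 0.6078, -1.6454 + -3.4468) = (1.5578, -5.0923)
link 2: phi[2] = -60 + -20 + 110 = 30 deg
  cos(30 deg) = 0.8660, sin(30 deg) = 0.5000
  joint[3] = (1.5578, -5.0923) + 8.5 * (0.8660, 0.5000) = (1.5578 + 7.3612, -5.0923 + 4.2500) = (8.9190, -0.8423)
End effector: (8.9190, -0.8423)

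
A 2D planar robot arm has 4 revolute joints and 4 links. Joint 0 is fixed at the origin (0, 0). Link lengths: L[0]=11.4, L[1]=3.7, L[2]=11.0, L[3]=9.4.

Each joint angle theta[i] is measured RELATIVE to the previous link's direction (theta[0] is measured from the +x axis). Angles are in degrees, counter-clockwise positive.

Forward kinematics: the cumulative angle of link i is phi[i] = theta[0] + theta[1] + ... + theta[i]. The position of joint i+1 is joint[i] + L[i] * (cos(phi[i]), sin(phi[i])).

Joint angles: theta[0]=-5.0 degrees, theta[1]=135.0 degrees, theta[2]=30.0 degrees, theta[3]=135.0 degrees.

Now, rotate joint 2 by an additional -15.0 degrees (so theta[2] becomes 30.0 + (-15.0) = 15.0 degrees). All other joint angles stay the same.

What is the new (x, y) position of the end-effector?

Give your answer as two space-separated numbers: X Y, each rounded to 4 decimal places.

Answer: 1.5999 -1.1071

Derivation:
joint[0] = (0.0000, 0.0000)  (base)
link 0: phi[0] = -5 = -5 deg
  cos(-5 deg) = 0.9962, sin(-5 deg) = -0.0872
  joint[1] = (0.0000, 0.0000) + 11.4 * (0.9962, -0.0872) = (0.0000 + 11.3566, 0.0000 + -0.9936) = (11.3566, -0.9936)
link 1: phi[1] = -5 + 135 = 130 deg
  cos(130 deg) = -0.6428, sin(130 deg) = 0.7660
  joint[2] = (11.3566, -0.9936) + 3.7 * (-0.6428, 0.7660) = (11.3566 + -2.3783, -0.9936 + 2.8344) = (8.9783, 1.8408)
link 2: phi[2] = -5 + 135 + 15 = 145 deg
  cos(145 deg) = -0.8192, sin(145 deg) = 0.5736
  joint[3] = (8.9783, 1.8408) + 11 * (-0.8192, 0.5736) = (8.9783 + -9.0107, 1.8408 + 6.3093) = (-0.0324, 8.1501)
link 3: phi[3] = -5 + 135 + 15 + 135 = 280 deg
  cos(280 deg) = 0.1736, sin(280 deg) = -0.9848
  joint[4] = (-0.0324, 8.1501) + 9.4 * (0.1736, -0.9848) = (-0.0324 + 1.6323, 8.1501 + -9.2572) = (1.5999, -1.1071)
End effector: (1.5999, -1.1071)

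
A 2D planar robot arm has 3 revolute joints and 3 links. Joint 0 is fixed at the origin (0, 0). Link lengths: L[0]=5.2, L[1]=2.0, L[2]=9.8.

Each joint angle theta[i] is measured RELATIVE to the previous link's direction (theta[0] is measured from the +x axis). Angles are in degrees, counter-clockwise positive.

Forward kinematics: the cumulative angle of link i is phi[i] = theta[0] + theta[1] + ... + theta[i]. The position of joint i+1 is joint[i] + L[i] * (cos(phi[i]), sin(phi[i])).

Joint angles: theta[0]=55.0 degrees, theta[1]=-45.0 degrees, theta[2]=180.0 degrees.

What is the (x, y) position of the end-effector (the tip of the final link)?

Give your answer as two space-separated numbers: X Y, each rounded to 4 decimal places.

Answer: -4.6989 2.9051

Derivation:
joint[0] = (0.0000, 0.0000)  (base)
link 0: phi[0] = 55 = 55 deg
  cos(55 deg) = 0.5736, sin(55 deg) = 0.8192
  joint[1] = (0.0000, 0.0000) + 5.2 * (0.5736, 0.8192) = (0.0000 + 2.9826, 0.0000 + 4.2596) = (2.9826, 4.2596)
link 1: phi[1] = 55 + -45 = 10 deg
  cos(10 deg) = 0.9848, sin(10 deg) = 0.1736
  joint[2] = (2.9826, 4.2596) + 2 * (0.9848, 0.1736) = (2.9826 + 1.9696, 4.2596 + 0.3473) = (4.9522, 4.6069)
link 2: phi[2] = 55 + -45 + 180 = 190 deg
  cos(190 deg) = -0.9848, sin(190 deg) = -0.1736
  joint[3] = (4.9522, 4.6069) + 9.8 * (-0.9848, -0.1736) = (4.9522 + -9.6511, 4.6069 + -1.7018) = (-4.6989, 2.9051)
End effector: (-4.6989, 2.9051)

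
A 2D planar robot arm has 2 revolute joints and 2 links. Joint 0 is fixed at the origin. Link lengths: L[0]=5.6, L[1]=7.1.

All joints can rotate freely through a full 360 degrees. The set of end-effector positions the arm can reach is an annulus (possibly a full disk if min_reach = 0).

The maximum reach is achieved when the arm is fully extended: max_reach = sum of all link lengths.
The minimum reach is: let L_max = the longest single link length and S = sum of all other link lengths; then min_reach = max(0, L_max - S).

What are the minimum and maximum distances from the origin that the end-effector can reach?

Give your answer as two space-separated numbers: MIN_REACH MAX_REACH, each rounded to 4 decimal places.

Link lengths: [5.6, 7.1]
max_reach = 5.6 + 7.1 = 12.7
L_max = max([5.6, 7.1]) = 7.1
S (sum of others) = 12.7 - 7.1 = 5.6
min_reach = max(0, 7.1 - 5.6) = max(0, 1.5) = 1.5

Answer: 1.5000 12.7000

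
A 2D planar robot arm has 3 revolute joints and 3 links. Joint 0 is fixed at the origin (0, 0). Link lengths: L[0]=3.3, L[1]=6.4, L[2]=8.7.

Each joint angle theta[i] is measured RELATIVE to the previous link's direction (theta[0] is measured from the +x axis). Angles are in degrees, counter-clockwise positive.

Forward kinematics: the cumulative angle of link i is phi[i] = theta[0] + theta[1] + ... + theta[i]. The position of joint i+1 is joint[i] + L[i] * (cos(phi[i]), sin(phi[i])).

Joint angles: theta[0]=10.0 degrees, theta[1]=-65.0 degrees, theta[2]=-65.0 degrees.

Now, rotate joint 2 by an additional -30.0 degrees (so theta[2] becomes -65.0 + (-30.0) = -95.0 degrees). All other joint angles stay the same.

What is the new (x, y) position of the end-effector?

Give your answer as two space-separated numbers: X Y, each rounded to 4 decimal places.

Answer: -0.6137 -9.0195

Derivation:
joint[0] = (0.0000, 0.0000)  (base)
link 0: phi[0] = 10 = 10 deg
  cos(10 deg) = 0.9848, sin(10 deg) = 0.1736
  joint[1] = (0.0000, 0.0000) + 3.3 * (0.9848, 0.1736) = (0.0000 + 3.2499, 0.0000 + 0.5730) = (3.2499, 0.5730)
link 1: phi[1] = 10 + -65 = -55 deg
  cos(-55 deg) = 0.5736, sin(-55 deg) = -0.8192
  joint[2] = (3.2499, 0.5730) + 6.4 * (0.5736, -0.8192) = (3.2499 + 3.6709, 0.5730 + -5.2426) = (6.9208, -4.6695)
link 2: phi[2] = 10 + -65 + -95 = -150 deg
  cos(-150 deg) = -0.8660, sin(-150 deg) = -0.5000
  joint[3] = (6.9208, -4.6695) + 8.7 * (-0.8660, -0.5000) = (6.9208 + -7.5344, -4.6695 + -4.3500) = (-0.6137, -9.0195)
End effector: (-0.6137, -9.0195)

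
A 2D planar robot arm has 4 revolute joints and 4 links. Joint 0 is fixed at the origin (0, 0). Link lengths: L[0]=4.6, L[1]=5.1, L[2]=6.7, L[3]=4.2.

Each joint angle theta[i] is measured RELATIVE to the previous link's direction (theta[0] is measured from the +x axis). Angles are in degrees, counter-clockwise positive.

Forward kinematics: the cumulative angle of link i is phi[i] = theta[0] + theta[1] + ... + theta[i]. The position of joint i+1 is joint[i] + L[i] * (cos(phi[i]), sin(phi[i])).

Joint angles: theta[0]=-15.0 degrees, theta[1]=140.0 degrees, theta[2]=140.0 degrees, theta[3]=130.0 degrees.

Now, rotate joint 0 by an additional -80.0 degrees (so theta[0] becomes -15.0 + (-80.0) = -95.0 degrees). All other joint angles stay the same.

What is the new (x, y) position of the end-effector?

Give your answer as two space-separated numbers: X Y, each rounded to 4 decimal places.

joint[0] = (0.0000, 0.0000)  (base)
link 0: phi[0] = -95 = -95 deg
  cos(-95 deg) = -0.0872, sin(-95 deg) = -0.9962
  joint[1] = (0.0000, 0.0000) + 4.6 * (-0.0872, -0.9962) = (0.0000 + -0.4009, 0.0000 + -4.5825) = (-0.4009, -4.5825)
link 1: phi[1] = -95 + 140 = 45 deg
  cos(45 deg) = 0.7071, sin(45 deg) = 0.7071
  joint[2] = (-0.4009, -4.5825) + 5.1 * (0.7071, 0.7071) = (-0.4009 + 3.6062, -4.5825 + 3.6062) = (3.2053, -0.9763)
link 2: phi[2] = -95 + 140 + 140 = 185 deg
  cos(185 deg) = -0.9962, sin(185 deg) = -0.0872
  joint[3] = (3.2053, -0.9763) + 6.7 * (-0.9962, -0.0872) = (3.2053 + -6.6745, -0.9763 + -0.5839) = (-3.4692, -1.5602)
link 3: phi[3] = -95 + 140 + 140 + 130 = 315 deg
  cos(315 deg) = 0.7071, sin(315 deg) = -0.7071
  joint[4] = (-3.4692, -1.5602) + 4.2 * (0.7071, -0.7071) = (-3.4692 + 2.9698, -1.5602 + -2.9698) = (-0.4993, -4.5300)
End effector: (-0.4993, -4.5300)

Answer: -0.4993 -4.5300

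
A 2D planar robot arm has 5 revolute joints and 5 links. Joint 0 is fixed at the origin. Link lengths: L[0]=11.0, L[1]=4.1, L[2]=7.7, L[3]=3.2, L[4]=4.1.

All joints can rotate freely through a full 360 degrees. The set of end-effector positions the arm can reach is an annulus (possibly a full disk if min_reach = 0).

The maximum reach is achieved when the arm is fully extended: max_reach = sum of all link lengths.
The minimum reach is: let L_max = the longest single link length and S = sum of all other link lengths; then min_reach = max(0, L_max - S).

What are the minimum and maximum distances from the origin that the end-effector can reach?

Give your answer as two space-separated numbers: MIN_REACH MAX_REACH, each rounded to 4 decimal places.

Link lengths: [11.0, 4.1, 7.7, 3.2, 4.1]
max_reach = 11 + 4.1 + 7.7 + 3.2 + 4.1 = 30.1
L_max = max([11.0, 4.1, 7.7, 3.2, 4.1]) = 11
S (sum of others) = 30.1 - 11 = 19.1
min_reach = max(0, 11 - 19.1) = max(0, -8.1) = 0

Answer: 0.0000 30.1000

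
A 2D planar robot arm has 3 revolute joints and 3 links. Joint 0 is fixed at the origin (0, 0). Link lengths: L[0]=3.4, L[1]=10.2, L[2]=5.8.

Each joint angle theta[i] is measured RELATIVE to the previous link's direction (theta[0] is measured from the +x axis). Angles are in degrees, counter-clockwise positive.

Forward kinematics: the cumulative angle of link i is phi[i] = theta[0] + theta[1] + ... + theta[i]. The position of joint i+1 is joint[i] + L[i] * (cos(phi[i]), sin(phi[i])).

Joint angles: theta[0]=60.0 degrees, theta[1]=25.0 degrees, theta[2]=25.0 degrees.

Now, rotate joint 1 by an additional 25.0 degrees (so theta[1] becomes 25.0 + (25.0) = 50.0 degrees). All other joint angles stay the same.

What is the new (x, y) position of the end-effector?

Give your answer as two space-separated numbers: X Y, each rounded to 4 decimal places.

Answer: -5.8898 16.6306

Derivation:
joint[0] = (0.0000, 0.0000)  (base)
link 0: phi[0] = 60 = 60 deg
  cos(60 deg) = 0.5000, sin(60 deg) = 0.8660
  joint[1] = (0.0000, 0.0000) + 3.4 * (0.5000, 0.8660) = (0.0000 + 1.7000, 0.0000 + 2.9445) = (1.7000, 2.9445)
link 1: phi[1] = 60 + 50 = 110 deg
  cos(110 deg) = -0.3420, sin(110 deg) = 0.9397
  joint[2] = (1.7000, 2.9445) + 10.2 * (-0.3420, 0.9397) = (1.7000 + -3.4886, 2.9445 + 9.5849) = (-1.7886, 12.5294)
link 2: phi[2] = 60 + 50 + 25 = 135 deg
  cos(135 deg) = -0.7071, sin(135 deg) = 0.7071
  joint[3] = (-1.7886, 12.5294) + 5.8 * (-0.7071, 0.7071) = (-1.7886 + -4.1012, 12.5294 + 4.1012) = (-5.8898, 16.6306)
End effector: (-5.8898, 16.6306)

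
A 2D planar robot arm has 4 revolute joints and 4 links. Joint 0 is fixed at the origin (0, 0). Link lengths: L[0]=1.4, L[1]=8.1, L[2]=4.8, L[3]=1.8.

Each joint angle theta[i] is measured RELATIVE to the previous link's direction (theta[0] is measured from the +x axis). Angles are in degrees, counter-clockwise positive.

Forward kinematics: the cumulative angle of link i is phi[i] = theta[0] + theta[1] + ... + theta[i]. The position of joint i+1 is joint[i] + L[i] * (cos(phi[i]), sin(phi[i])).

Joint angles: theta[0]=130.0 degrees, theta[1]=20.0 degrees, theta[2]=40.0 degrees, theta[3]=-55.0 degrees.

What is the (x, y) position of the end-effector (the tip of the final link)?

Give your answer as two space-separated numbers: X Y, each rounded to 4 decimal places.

Answer: -13.9146 5.5617

Derivation:
joint[0] = (0.0000, 0.0000)  (base)
link 0: phi[0] = 130 = 130 deg
  cos(130 deg) = -0.6428, sin(130 deg) = 0.7660
  joint[1] = (0.0000, 0.0000) + 1.4 * (-0.6428, 0.7660) = (0.0000 + -0.8999, 0.0000 + 1.0725) = (-0.8999, 1.0725)
link 1: phi[1] = 130 + 20 = 150 deg
  cos(150 deg) = -0.8660, sin(150 deg) = 0.5000
  joint[2] = (-0.8999, 1.0725) + 8.1 * (-0.8660, 0.5000) = (-0.8999 + -7.0148, 1.0725 + 4.0500) = (-7.9147, 5.1225)
link 2: phi[2] = 130 + 20 + 40 = 190 deg
  cos(190 deg) = -0.9848, sin(190 deg) = -0.1736
  joint[3] = (-7.9147, 5.1225) + 4.8 * (-0.9848, -0.1736) = (-7.9147 + -4.7271, 5.1225 + -0.8335) = (-12.6418, 4.2890)
link 3: phi[3] = 130 + 20 + 40 + -55 = 135 deg
  cos(135 deg) = -0.7071, sin(135 deg) = 0.7071
  joint[4] = (-12.6418, 4.2890) + 1.8 * (-0.7071, 0.7071) = (-12.6418 + -1.2728, 4.2890 + 1.2728) = (-13.9146, 5.5617)
End effector: (-13.9146, 5.5617)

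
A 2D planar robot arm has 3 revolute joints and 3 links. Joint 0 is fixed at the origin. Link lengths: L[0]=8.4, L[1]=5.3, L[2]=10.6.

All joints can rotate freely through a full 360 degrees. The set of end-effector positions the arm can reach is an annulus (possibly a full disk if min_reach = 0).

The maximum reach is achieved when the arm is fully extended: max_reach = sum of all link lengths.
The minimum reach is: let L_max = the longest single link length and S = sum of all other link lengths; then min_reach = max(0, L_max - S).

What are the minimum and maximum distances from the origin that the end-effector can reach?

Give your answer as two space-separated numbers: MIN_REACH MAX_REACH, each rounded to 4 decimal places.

Answer: 0.0000 24.3000

Derivation:
Link lengths: [8.4, 5.3, 10.6]
max_reach = 8.4 + 5.3 + 10.6 = 24.3
L_max = max([8.4, 5.3, 10.6]) = 10.6
S (sum of others) = 24.3 - 10.6 = 13.7
min_reach = max(0, 10.6 - 13.7) = max(0, -3.1) = 0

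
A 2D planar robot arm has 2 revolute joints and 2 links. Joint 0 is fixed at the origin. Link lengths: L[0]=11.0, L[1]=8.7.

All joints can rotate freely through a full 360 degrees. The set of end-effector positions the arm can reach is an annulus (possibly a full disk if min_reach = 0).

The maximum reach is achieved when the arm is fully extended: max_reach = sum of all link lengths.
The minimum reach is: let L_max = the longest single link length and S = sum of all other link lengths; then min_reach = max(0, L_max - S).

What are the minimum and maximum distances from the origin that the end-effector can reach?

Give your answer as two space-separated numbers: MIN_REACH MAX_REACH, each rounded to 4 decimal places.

Link lengths: [11.0, 8.7]
max_reach = 11 + 8.7 = 19.7
L_max = max([11.0, 8.7]) = 11
S (sum of others) = 19.7 - 11 = 8.7
min_reach = max(0, 11 - 8.7) = max(0, 2.3) = 2.3

Answer: 2.3000 19.7000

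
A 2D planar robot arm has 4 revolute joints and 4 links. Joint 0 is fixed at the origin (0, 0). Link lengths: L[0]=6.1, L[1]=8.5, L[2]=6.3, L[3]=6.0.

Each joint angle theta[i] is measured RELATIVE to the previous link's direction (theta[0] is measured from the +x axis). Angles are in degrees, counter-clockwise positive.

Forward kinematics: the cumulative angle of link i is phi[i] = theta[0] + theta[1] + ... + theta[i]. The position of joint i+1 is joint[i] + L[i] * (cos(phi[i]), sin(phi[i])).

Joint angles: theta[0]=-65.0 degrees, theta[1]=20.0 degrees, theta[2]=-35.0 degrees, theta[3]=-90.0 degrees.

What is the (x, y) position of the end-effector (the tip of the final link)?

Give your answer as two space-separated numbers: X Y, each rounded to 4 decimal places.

joint[0] = (0.0000, 0.0000)  (base)
link 0: phi[0] = -65 = -65 deg
  cos(-65 deg) = 0.4226, sin(-65 deg) = -0.9063
  joint[1] = (0.0000, 0.0000) + 6.1 * (0.4226, -0.9063) = (0.0000 + 2.5780, 0.0000 + -5.5285) = (2.5780, -5.5285)
link 1: phi[1] = -65 + 20 = -45 deg
  cos(-45 deg) = 0.7071, sin(-45 deg) = -0.7071
  joint[2] = (2.5780, -5.5285) + 8.5 * (0.7071, -0.7071) = (2.5780 + 6.0104, -5.5285 + -6.0104) = (8.5884, -11.5389)
link 2: phi[2] = -65 + 20 + -35 = -80 deg
  cos(-80 deg) = 0.1736, sin(-80 deg) = -0.9848
  joint[3] = (8.5884, -11.5389) + 6.3 * (0.1736, -0.9848) = (8.5884 + 1.0940, -11.5389 + -6.2043) = (9.6824, -17.7432)
link 3: phi[3] = -65 + 20 + -35 + -90 = -170 deg
  cos(-170 deg) = -0.9848, sin(-170 deg) = -0.1736
  joint[4] = (9.6824, -17.7432) + 6 * (-0.9848, -0.1736) = (9.6824 + -5.9088, -17.7432 + -1.0419) = (3.7735, -18.7851)
End effector: (3.7735, -18.7851)

Answer: 3.7735 -18.7851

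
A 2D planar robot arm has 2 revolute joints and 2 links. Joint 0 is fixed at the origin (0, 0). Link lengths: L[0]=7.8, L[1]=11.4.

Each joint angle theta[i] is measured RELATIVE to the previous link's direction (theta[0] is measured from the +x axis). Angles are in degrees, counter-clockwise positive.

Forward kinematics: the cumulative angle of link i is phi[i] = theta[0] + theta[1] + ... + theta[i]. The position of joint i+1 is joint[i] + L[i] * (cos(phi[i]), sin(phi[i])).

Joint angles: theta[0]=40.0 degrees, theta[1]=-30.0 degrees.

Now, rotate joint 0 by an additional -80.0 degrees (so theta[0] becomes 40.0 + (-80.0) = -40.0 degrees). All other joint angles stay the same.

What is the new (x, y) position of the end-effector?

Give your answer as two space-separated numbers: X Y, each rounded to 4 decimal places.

joint[0] = (0.0000, 0.0000)  (base)
link 0: phi[0] = -40 = -40 deg
  cos(-40 deg) = 0.7660, sin(-40 deg) = -0.6428
  joint[1] = (0.0000, 0.0000) + 7.8 * (0.7660, -0.6428) = (0.0000 + 5.9751, 0.0000 + -5.0137) = (5.9751, -5.0137)
link 1: phi[1] = -40 + -30 = -70 deg
  cos(-70 deg) = 0.3420, sin(-70 deg) = -0.9397
  joint[2] = (5.9751, -5.0137) + 11.4 * (0.3420, -0.9397) = (5.9751 + 3.8990, -5.0137 + -10.7125) = (9.8742, -15.7262)
End effector: (9.8742, -15.7262)

Answer: 9.8742 -15.7262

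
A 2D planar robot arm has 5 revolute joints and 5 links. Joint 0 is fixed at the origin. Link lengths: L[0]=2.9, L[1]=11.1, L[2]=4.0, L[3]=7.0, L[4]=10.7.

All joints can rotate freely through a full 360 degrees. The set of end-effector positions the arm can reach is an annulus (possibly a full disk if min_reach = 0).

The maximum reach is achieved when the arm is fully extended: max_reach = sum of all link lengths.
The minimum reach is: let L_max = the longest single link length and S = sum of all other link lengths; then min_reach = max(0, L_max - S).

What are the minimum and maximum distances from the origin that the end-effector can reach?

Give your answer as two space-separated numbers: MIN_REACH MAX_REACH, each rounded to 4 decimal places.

Link lengths: [2.9, 11.1, 4.0, 7.0, 10.7]
max_reach = 2.9 + 11.1 + 4 + 7 + 10.7 = 35.7
L_max = max([2.9, 11.1, 4.0, 7.0, 10.7]) = 11.1
S (sum of others) = 35.7 - 11.1 = 24.6
min_reach = max(0, 11.1 - 24.6) = max(0, -13.5) = 0

Answer: 0.0000 35.7000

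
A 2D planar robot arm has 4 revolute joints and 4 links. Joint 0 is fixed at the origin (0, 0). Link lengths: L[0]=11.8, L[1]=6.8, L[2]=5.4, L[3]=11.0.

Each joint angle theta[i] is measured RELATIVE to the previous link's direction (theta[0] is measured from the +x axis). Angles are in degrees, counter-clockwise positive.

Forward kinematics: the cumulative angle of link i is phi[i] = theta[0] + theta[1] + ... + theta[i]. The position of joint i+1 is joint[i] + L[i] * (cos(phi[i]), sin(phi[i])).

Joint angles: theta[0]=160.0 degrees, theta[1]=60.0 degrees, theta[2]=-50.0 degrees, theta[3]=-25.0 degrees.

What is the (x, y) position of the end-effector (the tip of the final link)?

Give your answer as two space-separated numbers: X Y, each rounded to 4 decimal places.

joint[0] = (0.0000, 0.0000)  (base)
link 0: phi[0] = 160 = 160 deg
  cos(160 deg) = -0.9397, sin(160 deg) = 0.3420
  joint[1] = (0.0000, 0.0000) + 11.8 * (-0.9397, 0.3420) = (0.0000 + -11.0884, 0.0000 + 4.0358) = (-11.0884, 4.0358)
link 1: phi[1] = 160 + 60 = 220 deg
  cos(220 deg) = -0.7660, sin(220 deg) = -0.6428
  joint[2] = (-11.0884, 4.0358) + 6.8 * (-0.7660, -0.6428) = (-11.0884 + -5.2091, 4.0358 + -4.3710) = (-16.2975, -0.3351)
link 2: phi[2] = 160 + 60 + -50 = 170 deg
  cos(170 deg) = -0.9848, sin(170 deg) = 0.1736
  joint[3] = (-16.2975, -0.3351) + 5.4 * (-0.9848, 0.1736) = (-16.2975 + -5.3180, -0.3351 + 0.9377) = (-21.6154, 0.6026)
link 3: phi[3] = 160 + 60 + -50 + -25 = 145 deg
  cos(145 deg) = -0.8192, sin(145 deg) = 0.5736
  joint[4] = (-21.6154, 0.6026) + 11 * (-0.8192, 0.5736) = (-21.6154 + -9.0107, 0.6026 + 6.3093) = (-30.6261, 6.9119)
End effector: (-30.6261, 6.9119)

Answer: -30.6261 6.9119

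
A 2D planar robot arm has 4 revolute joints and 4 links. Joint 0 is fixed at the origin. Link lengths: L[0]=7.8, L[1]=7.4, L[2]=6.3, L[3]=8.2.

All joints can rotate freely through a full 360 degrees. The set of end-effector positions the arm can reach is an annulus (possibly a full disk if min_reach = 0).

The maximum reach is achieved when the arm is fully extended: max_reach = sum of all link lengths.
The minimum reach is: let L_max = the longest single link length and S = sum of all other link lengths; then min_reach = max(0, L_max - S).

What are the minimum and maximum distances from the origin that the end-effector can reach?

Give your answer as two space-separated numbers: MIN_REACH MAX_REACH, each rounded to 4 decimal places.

Link lengths: [7.8, 7.4, 6.3, 8.2]
max_reach = 7.8 + 7.4 + 6.3 + 8.2 = 29.7
L_max = max([7.8, 7.4, 6.3, 8.2]) = 8.2
S (sum of others) = 29.7 - 8.2 = 21.5
min_reach = max(0, 8.2 - 21.5) = max(0, -13.3) = 0

Answer: 0.0000 29.7000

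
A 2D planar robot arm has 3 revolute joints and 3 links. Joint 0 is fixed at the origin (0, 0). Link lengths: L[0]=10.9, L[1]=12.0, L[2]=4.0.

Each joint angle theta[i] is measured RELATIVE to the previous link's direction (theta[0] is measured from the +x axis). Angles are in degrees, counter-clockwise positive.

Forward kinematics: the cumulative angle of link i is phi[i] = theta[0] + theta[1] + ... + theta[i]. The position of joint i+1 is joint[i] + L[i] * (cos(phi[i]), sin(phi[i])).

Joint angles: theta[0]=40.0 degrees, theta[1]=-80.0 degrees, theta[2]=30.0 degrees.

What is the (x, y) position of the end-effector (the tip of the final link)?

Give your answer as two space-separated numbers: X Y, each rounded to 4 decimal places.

joint[0] = (0.0000, 0.0000)  (base)
link 0: phi[0] = 40 = 40 deg
  cos(40 deg) = 0.7660, sin(40 deg) = 0.6428
  joint[1] = (0.0000, 0.0000) + 10.9 * (0.7660, 0.6428) = (0.0000 + 8.3499, 0.0000 + 7.0064) = (8.3499, 7.0064)
link 1: phi[1] = 40 + -80 = -40 deg
  cos(-40 deg) = 0.7660, sin(-40 deg) = -0.6428
  joint[2] = (8.3499, 7.0064) + 12 * (0.7660, -0.6428) = (8.3499 + 9.1925, 7.0064 + -7.7135) = (17.5424, -0.7071)
link 2: phi[2] = 40 + -80 + 30 = -10 deg
  cos(-10 deg) = 0.9848, sin(-10 deg) = -0.1736
  joint[3] = (17.5424, -0.7071) + 4 * (0.9848, -0.1736) = (17.5424 + 3.9392, -0.7071 + -0.6946) = (21.4816, -1.4017)
End effector: (21.4816, -1.4017)

Answer: 21.4816 -1.4017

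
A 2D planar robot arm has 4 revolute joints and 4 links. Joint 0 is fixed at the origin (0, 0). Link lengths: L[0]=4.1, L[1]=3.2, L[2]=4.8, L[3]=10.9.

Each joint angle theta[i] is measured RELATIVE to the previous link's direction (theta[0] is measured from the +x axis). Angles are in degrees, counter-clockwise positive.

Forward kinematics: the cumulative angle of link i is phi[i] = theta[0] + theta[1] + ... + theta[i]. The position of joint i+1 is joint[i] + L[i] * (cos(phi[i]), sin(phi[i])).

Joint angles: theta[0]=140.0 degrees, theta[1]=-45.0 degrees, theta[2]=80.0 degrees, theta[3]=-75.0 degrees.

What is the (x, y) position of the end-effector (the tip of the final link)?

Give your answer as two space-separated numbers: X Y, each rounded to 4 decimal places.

Answer: -10.0942 16.9760

Derivation:
joint[0] = (0.0000, 0.0000)  (base)
link 0: phi[0] = 140 = 140 deg
  cos(140 deg) = -0.7660, sin(140 deg) = 0.6428
  joint[1] = (0.0000, 0.0000) + 4.1 * (-0.7660, 0.6428) = (0.0000 + -3.1408, 0.0000 + 2.6354) = (-3.1408, 2.6354)
link 1: phi[1] = 140 + -45 = 95 deg
  cos(95 deg) = -0.0872, sin(95 deg) = 0.9962
  joint[2] = (-3.1408, 2.6354) + 3.2 * (-0.0872, 0.9962) = (-3.1408 + -0.2789, 2.6354 + 3.1878) = (-3.4197, 5.8233)
link 2: phi[2] = 140 + -45 + 80 = 175 deg
  cos(175 deg) = -0.9962, sin(175 deg) = 0.0872
  joint[3] = (-3.4197, 5.8233) + 4.8 * (-0.9962, 0.0872) = (-3.4197 + -4.7817, 5.8233 + 0.4183) = (-8.2014, 6.2416)
link 3: phi[3] = 140 + -45 + 80 + -75 = 100 deg
  cos(100 deg) = -0.1736, sin(100 deg) = 0.9848
  joint[4] = (-8.2014, 6.2416) + 10.9 * (-0.1736, 0.9848) = (-8.2014 + -1.8928, 6.2416 + 10.7344) = (-10.0942, 16.9760)
End effector: (-10.0942, 16.9760)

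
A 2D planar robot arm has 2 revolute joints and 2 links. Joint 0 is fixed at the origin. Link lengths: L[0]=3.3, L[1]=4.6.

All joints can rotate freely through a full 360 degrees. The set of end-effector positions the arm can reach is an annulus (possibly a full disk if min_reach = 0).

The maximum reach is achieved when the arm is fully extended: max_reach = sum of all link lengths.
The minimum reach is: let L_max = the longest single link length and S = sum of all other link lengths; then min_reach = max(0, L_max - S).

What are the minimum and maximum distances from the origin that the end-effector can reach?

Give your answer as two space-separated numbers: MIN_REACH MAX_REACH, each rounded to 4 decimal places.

Link lengths: [3.3, 4.6]
max_reach = 3.3 + 4.6 = 7.9
L_max = max([3.3, 4.6]) = 4.6
S (sum of others) = 7.9 - 4.6 = 3.3
min_reach = max(0, 4.6 - 3.3) = max(0, 1.3) = 1.3

Answer: 1.3000 7.9000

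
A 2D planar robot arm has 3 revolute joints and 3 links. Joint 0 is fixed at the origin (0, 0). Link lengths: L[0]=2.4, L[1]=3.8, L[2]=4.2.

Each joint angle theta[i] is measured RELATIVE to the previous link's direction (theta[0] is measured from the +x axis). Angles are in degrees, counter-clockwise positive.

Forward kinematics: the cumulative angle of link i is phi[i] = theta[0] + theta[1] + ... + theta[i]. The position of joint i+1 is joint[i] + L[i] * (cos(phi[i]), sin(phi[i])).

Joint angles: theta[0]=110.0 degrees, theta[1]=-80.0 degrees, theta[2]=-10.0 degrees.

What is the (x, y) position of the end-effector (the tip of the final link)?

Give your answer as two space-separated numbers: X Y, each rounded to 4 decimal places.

Answer: 6.4168 5.5917

Derivation:
joint[0] = (0.0000, 0.0000)  (base)
link 0: phi[0] = 110 = 110 deg
  cos(110 deg) = -0.3420, sin(110 deg) = 0.9397
  joint[1] = (0.0000, 0.0000) + 2.4 * (-0.3420, 0.9397) = (0.0000 + -0.8208, 0.0000 + 2.2553) = (-0.8208, 2.2553)
link 1: phi[1] = 110 + -80 = 30 deg
  cos(30 deg) = 0.8660, sin(30 deg) = 0.5000
  joint[2] = (-0.8208, 2.2553) + 3.8 * (0.8660, 0.5000) = (-0.8208 + 3.2909, 2.2553 + 1.9000) = (2.4700, 4.1553)
link 2: phi[2] = 110 + -80 + -10 = 20 deg
  cos(20 deg) = 0.9397, sin(20 deg) = 0.3420
  joint[3] = (2.4700, 4.1553) + 4.2 * (0.9397, 0.3420) = (2.4700 + 3.9467, 4.1553 + 1.4365) = (6.4168, 5.5917)
End effector: (6.4168, 5.5917)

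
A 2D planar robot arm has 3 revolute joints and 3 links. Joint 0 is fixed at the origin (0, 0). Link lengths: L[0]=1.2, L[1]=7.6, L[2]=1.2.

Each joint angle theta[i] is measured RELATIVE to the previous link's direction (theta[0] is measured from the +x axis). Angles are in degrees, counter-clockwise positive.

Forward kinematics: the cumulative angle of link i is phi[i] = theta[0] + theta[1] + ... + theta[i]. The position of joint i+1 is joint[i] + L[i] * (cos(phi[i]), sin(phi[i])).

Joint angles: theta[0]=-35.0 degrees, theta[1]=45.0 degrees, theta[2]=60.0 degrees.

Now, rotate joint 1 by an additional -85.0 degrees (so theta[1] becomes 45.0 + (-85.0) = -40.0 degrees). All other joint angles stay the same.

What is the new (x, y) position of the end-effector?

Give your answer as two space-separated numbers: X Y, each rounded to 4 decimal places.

Answer: 4.1091 -8.3399

Derivation:
joint[0] = (0.0000, 0.0000)  (base)
link 0: phi[0] = -35 = -35 deg
  cos(-35 deg) = 0.8192, sin(-35 deg) = -0.5736
  joint[1] = (0.0000, 0.0000) + 1.2 * (0.8192, -0.5736) = (0.0000 + 0.9830, 0.0000 + -0.6883) = (0.9830, -0.6883)
link 1: phi[1] = -35 + -40 = -75 deg
  cos(-75 deg) = 0.2588, sin(-75 deg) = -0.9659
  joint[2] = (0.9830, -0.6883) + 7.6 * (0.2588, -0.9659) = (0.9830 + 1.9670, -0.6883 + -7.3410) = (2.9500, -8.0293)
link 2: phi[2] = -35 + -40 + 60 = -15 deg
  cos(-15 deg) = 0.9659, sin(-15 deg) = -0.2588
  joint[3] = (2.9500, -8.0293) + 1.2 * (0.9659, -0.2588) = (2.9500 + 1.1591, -8.0293 + -0.3106) = (4.1091, -8.3399)
End effector: (4.1091, -8.3399)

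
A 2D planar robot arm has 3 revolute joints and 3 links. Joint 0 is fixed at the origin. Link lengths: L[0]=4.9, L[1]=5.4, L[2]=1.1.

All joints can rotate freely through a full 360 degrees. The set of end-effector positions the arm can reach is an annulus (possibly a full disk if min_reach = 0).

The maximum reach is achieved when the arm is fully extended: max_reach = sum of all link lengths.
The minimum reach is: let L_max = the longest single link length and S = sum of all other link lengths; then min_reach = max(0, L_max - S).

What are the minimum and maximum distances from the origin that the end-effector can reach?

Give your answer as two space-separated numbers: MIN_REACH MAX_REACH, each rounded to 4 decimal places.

Answer: 0.0000 11.4000

Derivation:
Link lengths: [4.9, 5.4, 1.1]
max_reach = 4.9 + 5.4 + 1.1 = 11.4
L_max = max([4.9, 5.4, 1.1]) = 5.4
S (sum of others) = 11.4 - 5.4 = 6
min_reach = max(0, 5.4 - 6) = max(0, -0.6) = 0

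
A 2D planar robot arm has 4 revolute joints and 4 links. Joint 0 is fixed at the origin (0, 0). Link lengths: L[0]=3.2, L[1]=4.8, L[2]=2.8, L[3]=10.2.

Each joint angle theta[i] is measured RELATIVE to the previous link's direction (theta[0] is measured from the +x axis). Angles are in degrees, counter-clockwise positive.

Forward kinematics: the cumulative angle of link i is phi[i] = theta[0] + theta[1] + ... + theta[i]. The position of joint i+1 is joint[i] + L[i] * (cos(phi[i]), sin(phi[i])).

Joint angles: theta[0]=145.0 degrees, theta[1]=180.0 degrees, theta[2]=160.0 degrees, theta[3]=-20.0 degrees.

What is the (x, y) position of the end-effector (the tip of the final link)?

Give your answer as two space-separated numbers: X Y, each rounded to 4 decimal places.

Answer: -2.9353 11.2283

Derivation:
joint[0] = (0.0000, 0.0000)  (base)
link 0: phi[0] = 145 = 145 deg
  cos(145 deg) = -0.8192, sin(145 deg) = 0.5736
  joint[1] = (0.0000, 0.0000) + 3.2 * (-0.8192, 0.5736) = (0.0000 + -2.6213, 0.0000 + 1.8354) = (-2.6213, 1.8354)
link 1: phi[1] = 145 + 180 = 325 deg
  cos(325 deg) = 0.8192, sin(325 deg) = -0.5736
  joint[2] = (-2.6213, 1.8354) + 4.8 * (0.8192, -0.5736) = (-2.6213 + 3.9319, 1.8354 + -2.7532) = (1.3106, -0.9177)
link 2: phi[2] = 145 + 180 + 160 = 485 deg
  cos(485 deg) = -0.5736, sin(485 deg) = 0.8192
  joint[3] = (1.3106, -0.9177) + 2.8 * (-0.5736, 0.8192) = (1.3106 + -1.6060, -0.9177 + 2.2936) = (-0.2954, 1.3759)
link 3: phi[3] = 145 + 180 + 160 + -20 = 465 deg
  cos(465 deg) = -0.2588, sin(465 deg) = 0.9659
  joint[4] = (-0.2954, 1.3759) + 10.2 * (-0.2588, 0.9659) = (-0.2954 + -2.6400, 1.3759 + 9.8524) = (-2.9353, 11.2283)
End effector: (-2.9353, 11.2283)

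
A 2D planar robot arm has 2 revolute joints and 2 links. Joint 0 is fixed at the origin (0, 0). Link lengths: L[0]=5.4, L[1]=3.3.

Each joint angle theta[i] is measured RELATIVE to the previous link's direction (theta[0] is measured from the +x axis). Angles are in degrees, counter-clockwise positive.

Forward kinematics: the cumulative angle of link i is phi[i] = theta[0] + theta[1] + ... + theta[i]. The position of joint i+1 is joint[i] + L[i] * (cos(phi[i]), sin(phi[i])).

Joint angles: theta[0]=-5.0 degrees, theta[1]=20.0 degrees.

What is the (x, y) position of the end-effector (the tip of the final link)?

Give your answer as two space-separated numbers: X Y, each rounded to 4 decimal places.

joint[0] = (0.0000, 0.0000)  (base)
link 0: phi[0] = -5 = -5 deg
  cos(-5 deg) = 0.9962, sin(-5 deg) = -0.0872
  joint[1] = (0.0000, 0.0000) + 5.4 * (0.9962, -0.0872) = (0.0000 + 5.3795, 0.0000 + -0.4706) = (5.3795, -0.4706)
link 1: phi[1] = -5 + 20 = 15 deg
  cos(15 deg) = 0.9659, sin(15 deg) = 0.2588
  joint[2] = (5.3795, -0.4706) + 3.3 * (0.9659, 0.2588) = (5.3795 + 3.1876, -0.4706 + 0.8541) = (8.5670, 0.3835)
End effector: (8.5670, 0.3835)

Answer: 8.5670 0.3835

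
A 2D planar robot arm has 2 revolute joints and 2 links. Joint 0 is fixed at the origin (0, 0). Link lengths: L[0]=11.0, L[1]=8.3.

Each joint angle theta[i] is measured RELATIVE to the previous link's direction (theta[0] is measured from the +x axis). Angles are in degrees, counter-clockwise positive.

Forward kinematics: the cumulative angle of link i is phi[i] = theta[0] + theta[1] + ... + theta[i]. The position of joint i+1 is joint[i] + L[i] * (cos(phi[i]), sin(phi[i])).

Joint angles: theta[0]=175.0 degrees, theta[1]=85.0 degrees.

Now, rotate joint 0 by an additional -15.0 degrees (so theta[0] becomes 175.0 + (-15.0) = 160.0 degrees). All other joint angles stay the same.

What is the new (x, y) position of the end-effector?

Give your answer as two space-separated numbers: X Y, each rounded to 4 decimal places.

joint[0] = (0.0000, 0.0000)  (base)
link 0: phi[0] = 160 = 160 deg
  cos(160 deg) = -0.9397, sin(160 deg) = 0.3420
  joint[1] = (0.0000, 0.0000) + 11 * (-0.9397, 0.3420) = (0.0000 + -10.3366, 0.0000 + 3.7622) = (-10.3366, 3.7622)
link 1: phi[1] = 160 + 85 = 245 deg
  cos(245 deg) = -0.4226, sin(245 deg) = -0.9063
  joint[2] = (-10.3366, 3.7622) + 8.3 * (-0.4226, -0.9063) = (-10.3366 + -3.5077, 3.7622 + -7.5224) = (-13.8444, -3.7601)
End effector: (-13.8444, -3.7601)

Answer: -13.8444 -3.7601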